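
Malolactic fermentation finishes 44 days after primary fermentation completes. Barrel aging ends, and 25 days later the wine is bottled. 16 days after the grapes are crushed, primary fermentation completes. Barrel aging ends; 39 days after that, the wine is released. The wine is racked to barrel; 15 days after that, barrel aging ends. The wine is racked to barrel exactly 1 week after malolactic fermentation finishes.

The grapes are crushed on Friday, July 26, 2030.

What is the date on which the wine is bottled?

The grapes are crushed: Jul 26, 2030.
Primary fermentation completes: Jul 26, 2030 + 16 days = Aug 11, 2030.
Malolactic fermentation finishes: Aug 11, 2030 + 44 days = Sep 24, 2030.
The wine is racked to barrel: Sep 24, 2030 + 1 week = Oct 1, 2030.
Barrel aging ends: Oct 1, 2030 + 15 days = Oct 16, 2030.
The wine is bottled: Oct 16, 2030 + 25 days = Nov 10, 2030.

Sunday, November 10, 2030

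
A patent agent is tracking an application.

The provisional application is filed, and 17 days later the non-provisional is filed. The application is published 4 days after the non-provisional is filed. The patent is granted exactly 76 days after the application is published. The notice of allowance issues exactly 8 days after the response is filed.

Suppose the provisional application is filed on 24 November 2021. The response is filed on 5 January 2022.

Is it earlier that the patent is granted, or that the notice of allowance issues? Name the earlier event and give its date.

The provisional application is filed: Nov 24, 2021.
The non-provisional is filed: Nov 24, 2021 + 17 days = Dec 11, 2021.
The application is published: Dec 11, 2021 + 4 days = Dec 15, 2021.
The patent is granted: Dec 15, 2021 + 76 days = Mar 1, 2022.
The response is filed: Jan 5, 2022.
The notice of allowance issues: Jan 5, 2022 + 8 days = Jan 13, 2022.
Comparing: the patent is granted on Mar 1, 2022 vs the notice of allowance issues on Jan 13, 2022. Earlier: the notice of allowance issues.

The notice of allowance issues — 13 January 2022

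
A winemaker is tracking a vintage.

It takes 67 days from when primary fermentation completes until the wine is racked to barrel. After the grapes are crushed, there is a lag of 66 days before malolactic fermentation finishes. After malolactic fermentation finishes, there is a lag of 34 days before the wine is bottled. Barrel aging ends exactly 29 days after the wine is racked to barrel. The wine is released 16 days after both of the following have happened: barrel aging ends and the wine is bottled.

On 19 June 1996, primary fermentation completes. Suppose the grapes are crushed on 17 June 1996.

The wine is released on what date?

Primary fermentation completes: Jun 19, 1996.
The wine is racked to barrel: Jun 19, 1996 + 67 days = Aug 25, 1996.
Barrel aging ends: Aug 25, 1996 + 29 days = Sep 23, 1996.
The grapes are crushed: Jun 17, 1996.
Malolactic fermentation finishes: Jun 17, 1996 + 66 days = Aug 22, 1996.
The wine is bottled: Aug 22, 1996 + 34 days = Sep 25, 1996.
Both prerequisites met — barrel aging ends (Sep 23, 1996), the wine is bottled (Sep 25, 1996); the later is Sep 25, 1996.
The wine is released: Sep 25, 1996 + 16 days = Oct 11, 1996.

11 October 1996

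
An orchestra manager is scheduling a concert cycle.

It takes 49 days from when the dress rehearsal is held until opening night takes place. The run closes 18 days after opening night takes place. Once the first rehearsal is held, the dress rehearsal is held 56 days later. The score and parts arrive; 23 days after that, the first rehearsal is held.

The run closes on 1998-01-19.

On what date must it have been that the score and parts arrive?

The run closes: Jan 19, 1998.
Opening night takes place: Jan 19, 1998 − 18 days = Jan 1, 1998.
The dress rehearsal is held: Jan 1, 1998 − 49 days = Nov 13, 1997.
The first rehearsal is held: Nov 13, 1997 − 56 days = Sep 18, 1997.
The score and parts arrive: Sep 18, 1997 − 23 days = Aug 26, 1997.

1997-08-26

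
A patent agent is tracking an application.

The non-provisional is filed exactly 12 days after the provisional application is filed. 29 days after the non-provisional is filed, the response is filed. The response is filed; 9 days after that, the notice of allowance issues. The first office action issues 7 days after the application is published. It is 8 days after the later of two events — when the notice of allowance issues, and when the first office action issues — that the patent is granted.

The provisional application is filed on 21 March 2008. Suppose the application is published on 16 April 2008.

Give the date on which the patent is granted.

The provisional application is filed: Mar 21, 2008.
The non-provisional is filed: Mar 21, 2008 + 12 days = Apr 2, 2008.
The response is filed: Apr 2, 2008 + 29 days = May 1, 2008.
The notice of allowance issues: May 1, 2008 + 9 days = May 10, 2008.
The application is published: Apr 16, 2008.
The first office action issues: Apr 16, 2008 + 7 days = Apr 23, 2008.
Both prerequisites met — the notice of allowance issues (May 10, 2008), the first office action issues (Apr 23, 2008); the later is May 10, 2008.
The patent is granted: May 10, 2008 + 8 days = May 18, 2008.

18 May 2008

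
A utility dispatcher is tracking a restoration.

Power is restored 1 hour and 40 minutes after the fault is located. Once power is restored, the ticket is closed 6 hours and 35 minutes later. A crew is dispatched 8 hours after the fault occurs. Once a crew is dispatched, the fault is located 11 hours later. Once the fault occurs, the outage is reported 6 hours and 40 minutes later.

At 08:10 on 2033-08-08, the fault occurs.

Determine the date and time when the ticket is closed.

The fault occurs: 08:10 Aug 8, 2033.
A crew is dispatched: 08:10 Aug 8, 2033 + 8h = 16:10 Aug 8, 2033.
The fault is located: 16:10 Aug 8, 2033 + 11h = 03:10 Aug 9, 2033.
Power is restored: 03:10 Aug 9, 2033 + 1h40m = 04:50 Aug 9, 2033.
The ticket is closed: 04:50 Aug 9, 2033 + 6h35m = 11:25 Aug 9, 2033.

11:25 on 2033-08-09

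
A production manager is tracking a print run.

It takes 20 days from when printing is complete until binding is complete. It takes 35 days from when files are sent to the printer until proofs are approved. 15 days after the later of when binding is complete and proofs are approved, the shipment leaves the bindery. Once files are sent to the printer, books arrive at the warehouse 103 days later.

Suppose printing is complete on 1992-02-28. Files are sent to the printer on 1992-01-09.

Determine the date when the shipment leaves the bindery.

Printing is complete: Feb 28, 1992.
Binding is complete: Feb 28, 1992 + 20 days = Mar 19, 1992.
Files are sent to the printer: Jan 9, 1992.
Proofs are approved: Jan 9, 1992 + 35 days = Feb 13, 1992.
Both prerequisites met — binding is complete (Mar 19, 1992), proofs are approved (Feb 13, 1992); the later is Mar 19, 1992.
The shipment leaves the bindery: Mar 19, 1992 + 15 days = Apr 3, 1992.

1992-04-03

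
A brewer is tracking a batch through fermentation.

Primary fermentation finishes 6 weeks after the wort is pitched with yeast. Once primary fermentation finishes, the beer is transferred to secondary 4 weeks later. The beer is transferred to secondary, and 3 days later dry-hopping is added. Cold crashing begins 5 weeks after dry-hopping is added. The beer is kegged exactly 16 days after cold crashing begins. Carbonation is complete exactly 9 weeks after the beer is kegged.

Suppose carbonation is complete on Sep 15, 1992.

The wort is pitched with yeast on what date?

Mar 12, 1992

Carbonation is complete: Sep 15, 1992.
The beer is kegged: Sep 15, 1992 − 9 weeks = Jul 14, 1992.
Cold crashing begins: Jul 14, 1992 − 16 days = Jun 28, 1992.
Dry-hopping is added: Jun 28, 1992 − 5 weeks = May 24, 1992.
The beer is transferred to secondary: May 24, 1992 − 3 days = May 21, 1992.
Primary fermentation finishes: May 21, 1992 − 4 weeks = Apr 23, 1992.
The wort is pitched with yeast: Apr 23, 1992 − 6 weeks = Mar 12, 1992.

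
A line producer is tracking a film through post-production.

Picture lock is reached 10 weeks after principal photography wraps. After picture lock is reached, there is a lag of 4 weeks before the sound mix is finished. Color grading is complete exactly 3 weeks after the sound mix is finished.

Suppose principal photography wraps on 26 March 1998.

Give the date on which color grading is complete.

Principal photography wraps: Mar 26, 1998.
Picture lock is reached: Mar 26, 1998 + 10 weeks = Jun 4, 1998.
The sound mix is finished: Jun 4, 1998 + 4 weeks = Jul 2, 1998.
Color grading is complete: Jul 2, 1998 + 3 weeks = Jul 23, 1998.

23 July 1998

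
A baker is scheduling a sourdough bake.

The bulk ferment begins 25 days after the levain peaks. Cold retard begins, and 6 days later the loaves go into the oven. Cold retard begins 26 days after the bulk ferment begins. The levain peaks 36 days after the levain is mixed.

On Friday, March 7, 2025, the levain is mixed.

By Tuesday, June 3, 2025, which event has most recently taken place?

The levain is mixed: Mar 7, 2025.
The levain peaks: Mar 7, 2025 + 36 days = Apr 12, 2025.
The bulk ferment begins: Apr 12, 2025 + 25 days = May 7, 2025.
Cold retard begins: May 7, 2025 + 26 days = Jun 2, 2025.
The loaves go into the oven: Jun 2, 2025 + 6 days = Jun 8, 2025.
Jun 3, 2025 falls between when cold retard begins (Jun 2, 2025) and when the loaves go into the oven (Jun 8, 2025).

Cold retard begins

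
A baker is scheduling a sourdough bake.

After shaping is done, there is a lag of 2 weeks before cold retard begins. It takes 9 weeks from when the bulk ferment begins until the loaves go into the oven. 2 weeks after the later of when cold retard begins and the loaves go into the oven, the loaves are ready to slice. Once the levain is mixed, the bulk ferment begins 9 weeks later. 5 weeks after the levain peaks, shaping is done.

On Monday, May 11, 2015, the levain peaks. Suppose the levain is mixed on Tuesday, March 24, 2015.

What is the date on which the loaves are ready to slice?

Tuesday, August 11, 2015

The levain peaks: May 11, 2015.
Shaping is done: May 11, 2015 + 5 weeks = Jun 15, 2015.
Cold retard begins: Jun 15, 2015 + 2 weeks = Jun 29, 2015.
The levain is mixed: Mar 24, 2015.
The bulk ferment begins: Mar 24, 2015 + 9 weeks = May 26, 2015.
The loaves go into the oven: May 26, 2015 + 9 weeks = Jul 28, 2015.
Both prerequisites met — cold retard begins (Jun 29, 2015), the loaves go into the oven (Jul 28, 2015); the later is Jul 28, 2015.
The loaves are ready to slice: Jul 28, 2015 + 2 weeks = Aug 11, 2015.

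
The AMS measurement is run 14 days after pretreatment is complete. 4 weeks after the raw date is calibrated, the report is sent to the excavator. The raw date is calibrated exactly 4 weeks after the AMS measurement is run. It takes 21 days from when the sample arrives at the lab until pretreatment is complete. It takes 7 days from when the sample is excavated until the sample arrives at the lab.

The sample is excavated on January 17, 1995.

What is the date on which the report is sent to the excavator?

The sample is excavated: Jan 17, 1995.
The sample arrives at the lab: Jan 17, 1995 + 7 days = Jan 24, 1995.
Pretreatment is complete: Jan 24, 1995 + 21 days = Feb 14, 1995.
The AMS measurement is run: Feb 14, 1995 + 14 days = Feb 28, 1995.
The raw date is calibrated: Feb 28, 1995 + 4 weeks = Mar 28, 1995.
The report is sent to the excavator: Mar 28, 1995 + 4 weeks = Apr 25, 1995.

April 25, 1995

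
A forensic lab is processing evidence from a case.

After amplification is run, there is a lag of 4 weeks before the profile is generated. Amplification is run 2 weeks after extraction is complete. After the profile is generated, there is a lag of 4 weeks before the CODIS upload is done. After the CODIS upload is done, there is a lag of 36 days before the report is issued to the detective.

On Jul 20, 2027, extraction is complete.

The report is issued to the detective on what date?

Nov 3, 2027

Extraction is complete: Jul 20, 2027.
Amplification is run: Jul 20, 2027 + 2 weeks = Aug 3, 2027.
The profile is generated: Aug 3, 2027 + 4 weeks = Aug 31, 2027.
The CODIS upload is done: Aug 31, 2027 + 4 weeks = Sep 28, 2027.
The report is issued to the detective: Sep 28, 2027 + 36 days = Nov 3, 2027.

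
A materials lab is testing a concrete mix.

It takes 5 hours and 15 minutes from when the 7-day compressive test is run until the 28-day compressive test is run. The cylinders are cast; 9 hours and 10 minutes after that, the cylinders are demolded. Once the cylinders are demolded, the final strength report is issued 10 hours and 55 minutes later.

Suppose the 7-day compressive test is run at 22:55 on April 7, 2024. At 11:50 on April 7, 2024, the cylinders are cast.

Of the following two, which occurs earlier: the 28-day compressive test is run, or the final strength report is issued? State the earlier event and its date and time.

The 7-day compressive test is run: 22:55 Apr 7, 2024.
The 28-day compressive test is run: 22:55 Apr 7, 2024 + 5h15m = 04:10 Apr 8, 2024.
The cylinders are cast: 11:50 Apr 7, 2024.
The cylinders are demolded: 11:50 Apr 7, 2024 + 9h10m = 21:00 Apr 7, 2024.
The final strength report is issued: 21:00 Apr 7, 2024 + 10h55m = 07:55 Apr 8, 2024.
Comparing: the 28-day compressive test is run at 04:10 Apr 8, 2024 vs the final strength report is issued at 07:55 Apr 8, 2024. Earlier: the 28-day compressive test is run.

The 28-day compressive test is run — 04:10 on April 8, 2024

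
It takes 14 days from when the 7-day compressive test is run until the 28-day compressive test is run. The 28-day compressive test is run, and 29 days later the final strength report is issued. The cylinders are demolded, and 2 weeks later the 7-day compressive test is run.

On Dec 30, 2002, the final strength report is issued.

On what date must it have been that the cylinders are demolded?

Nov 3, 2002

The final strength report is issued: Dec 30, 2002.
The 28-day compressive test is run: Dec 30, 2002 − 29 days = Dec 1, 2002.
The 7-day compressive test is run: Dec 1, 2002 − 14 days = Nov 17, 2002.
The cylinders are demolded: Nov 17, 2002 − 2 weeks = Nov 3, 2002.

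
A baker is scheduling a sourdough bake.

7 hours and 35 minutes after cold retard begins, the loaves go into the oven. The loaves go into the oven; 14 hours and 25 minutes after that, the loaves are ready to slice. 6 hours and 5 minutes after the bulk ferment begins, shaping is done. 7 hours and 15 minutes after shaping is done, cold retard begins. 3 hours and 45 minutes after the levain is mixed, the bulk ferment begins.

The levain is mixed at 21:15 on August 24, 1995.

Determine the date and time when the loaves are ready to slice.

The levain is mixed: 21:15 Aug 24, 1995.
The bulk ferment begins: 21:15 Aug 24, 1995 + 3h45m = 01:00 Aug 25, 1995.
Shaping is done: 01:00 Aug 25, 1995 + 6h05m = 07:05 Aug 25, 1995.
Cold retard begins: 07:05 Aug 25, 1995 + 7h15m = 14:20 Aug 25, 1995.
The loaves go into the oven: 14:20 Aug 25, 1995 + 7h35m = 21:55 Aug 25, 1995.
The loaves are ready to slice: 21:55 Aug 25, 1995 + 14h25m = 12:20 Aug 26, 1995.

12:20 on August 26, 1995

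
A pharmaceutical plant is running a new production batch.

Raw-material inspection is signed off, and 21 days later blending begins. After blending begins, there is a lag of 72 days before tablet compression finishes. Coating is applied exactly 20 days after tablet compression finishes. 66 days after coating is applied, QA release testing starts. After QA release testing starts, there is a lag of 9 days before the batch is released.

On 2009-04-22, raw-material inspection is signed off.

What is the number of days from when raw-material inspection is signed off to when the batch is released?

188 days

Causal path: raw-material inspection is signed off → blending begins → tablet compression finishes → coating is applied → QA release testing starts → the batch is released.
Total delay along the path: 21 + 72 + 20 + 66 + 9 = 188 days.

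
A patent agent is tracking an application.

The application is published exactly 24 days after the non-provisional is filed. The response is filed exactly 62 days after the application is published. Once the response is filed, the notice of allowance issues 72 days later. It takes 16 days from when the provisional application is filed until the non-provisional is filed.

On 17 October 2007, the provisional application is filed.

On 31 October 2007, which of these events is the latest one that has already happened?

The provisional application is filed

The provisional application is filed: Oct 17, 2007.
The non-provisional is filed: Oct 17, 2007 + 16 days = Nov 2, 2007.
The application is published: Nov 2, 2007 + 24 days = Nov 26, 2007.
The response is filed: Nov 26, 2007 + 62 days = Jan 27, 2008.
The notice of allowance issues: Jan 27, 2008 + 72 days = Apr 8, 2008.
Oct 31, 2007 falls between when the provisional application is filed (Oct 17, 2007) and when the non-provisional is filed (Nov 2, 2007).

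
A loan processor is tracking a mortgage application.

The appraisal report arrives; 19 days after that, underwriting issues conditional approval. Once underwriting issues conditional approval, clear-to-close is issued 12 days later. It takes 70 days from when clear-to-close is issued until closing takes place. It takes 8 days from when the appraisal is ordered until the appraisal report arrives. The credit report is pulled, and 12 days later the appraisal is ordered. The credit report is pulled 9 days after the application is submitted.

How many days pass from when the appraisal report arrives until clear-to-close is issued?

31 days

Causal path: the appraisal report arrives → underwriting issues conditional approval → clear-to-close is issued.
Total delay along the path: 19 + 12 = 31 days.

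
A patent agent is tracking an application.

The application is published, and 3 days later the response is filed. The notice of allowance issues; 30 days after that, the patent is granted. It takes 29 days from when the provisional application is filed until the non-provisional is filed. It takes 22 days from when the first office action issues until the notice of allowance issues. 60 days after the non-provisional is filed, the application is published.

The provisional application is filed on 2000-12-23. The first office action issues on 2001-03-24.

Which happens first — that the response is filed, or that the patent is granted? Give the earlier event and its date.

The provisional application is filed: Dec 23, 2000.
The non-provisional is filed: Dec 23, 2000 + 29 days = Jan 21, 2001.
The application is published: Jan 21, 2001 + 60 days = Mar 22, 2001.
The response is filed: Mar 22, 2001 + 3 days = Mar 25, 2001.
The first office action issues: Mar 24, 2001.
The notice of allowance issues: Mar 24, 2001 + 22 days = Apr 15, 2001.
The patent is granted: Apr 15, 2001 + 30 days = May 15, 2001.
Comparing: the response is filed on Mar 25, 2001 vs the patent is granted on May 15, 2001. Earlier: the response is filed.

The response is filed — 2001-03-25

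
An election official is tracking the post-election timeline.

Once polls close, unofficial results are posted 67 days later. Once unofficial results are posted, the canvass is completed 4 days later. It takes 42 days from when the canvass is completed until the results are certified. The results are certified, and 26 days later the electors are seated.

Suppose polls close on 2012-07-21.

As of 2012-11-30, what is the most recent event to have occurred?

Polls close: Jul 21, 2012.
Unofficial results are posted: Jul 21, 2012 + 67 days = Sep 26, 2012.
The canvass is completed: Sep 26, 2012 + 4 days = Sep 30, 2012.
The results are certified: Sep 30, 2012 + 42 days = Nov 11, 2012.
The electors are seated: Nov 11, 2012 + 26 days = Dec 7, 2012.
Nov 30, 2012 falls between when the results are certified (Nov 11, 2012) and when the electors are seated (Dec 7, 2012).

The results are certified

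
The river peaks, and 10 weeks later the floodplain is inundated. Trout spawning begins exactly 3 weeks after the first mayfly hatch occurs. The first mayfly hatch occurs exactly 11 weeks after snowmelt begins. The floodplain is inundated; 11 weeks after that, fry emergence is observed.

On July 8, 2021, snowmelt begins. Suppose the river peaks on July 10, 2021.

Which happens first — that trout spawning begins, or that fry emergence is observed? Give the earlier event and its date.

Snowmelt begins: Jul 8, 2021.
The first mayfly hatch occurs: Jul 8, 2021 + 11 weeks = Sep 23, 2021.
Trout spawning begins: Sep 23, 2021 + 3 weeks = Oct 14, 2021.
The river peaks: Jul 10, 2021.
The floodplain is inundated: Jul 10, 2021 + 10 weeks = Sep 18, 2021.
Fry emergence is observed: Sep 18, 2021 + 11 weeks = Dec 4, 2021.
Comparing: trout spawning begins on Oct 14, 2021 vs fry emergence is observed on Dec 4, 2021. Earlier: trout spawning begins.

Trout spawning begins — October 14, 2021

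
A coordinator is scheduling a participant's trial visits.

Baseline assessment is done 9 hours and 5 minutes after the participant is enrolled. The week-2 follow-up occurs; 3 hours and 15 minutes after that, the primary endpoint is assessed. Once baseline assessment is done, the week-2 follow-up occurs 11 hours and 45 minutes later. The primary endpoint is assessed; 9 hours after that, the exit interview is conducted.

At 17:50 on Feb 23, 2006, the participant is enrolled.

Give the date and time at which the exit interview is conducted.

02:55 on Feb 25, 2006

The participant is enrolled: 17:50 Feb 23, 2006.
Baseline assessment is done: 17:50 Feb 23, 2006 + 9h05m = 02:55 Feb 24, 2006.
The week-2 follow-up occurs: 02:55 Feb 24, 2006 + 11h45m = 14:40 Feb 24, 2006.
The primary endpoint is assessed: 14:40 Feb 24, 2006 + 3h15m = 17:55 Feb 24, 2006.
The exit interview is conducted: 17:55 Feb 24, 2006 + 9h = 02:55 Feb 25, 2006.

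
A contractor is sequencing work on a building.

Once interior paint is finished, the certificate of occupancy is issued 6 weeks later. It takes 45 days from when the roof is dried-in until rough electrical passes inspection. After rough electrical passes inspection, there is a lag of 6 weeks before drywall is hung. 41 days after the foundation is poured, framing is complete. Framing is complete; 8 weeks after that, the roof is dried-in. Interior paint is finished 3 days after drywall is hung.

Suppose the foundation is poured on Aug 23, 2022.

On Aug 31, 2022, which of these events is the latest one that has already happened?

The foundation is poured: Aug 23, 2022.
Framing is complete: Aug 23, 2022 + 41 days = Oct 3, 2022.
The roof is dried-in: Oct 3, 2022 + 8 weeks = Nov 28, 2022.
Rough electrical passes inspection: Nov 28, 2022 + 45 days = Jan 12, 2023.
Drywall is hung: Jan 12, 2023 + 6 weeks = Feb 23, 2023.
Interior paint is finished: Feb 23, 2023 + 3 days = Feb 26, 2023.
The certificate of occupancy is issued: Feb 26, 2023 + 6 weeks = Apr 9, 2023.
Aug 31, 2022 falls between when the foundation is poured (Aug 23, 2022) and when framing is complete (Oct 3, 2022).

The foundation is poured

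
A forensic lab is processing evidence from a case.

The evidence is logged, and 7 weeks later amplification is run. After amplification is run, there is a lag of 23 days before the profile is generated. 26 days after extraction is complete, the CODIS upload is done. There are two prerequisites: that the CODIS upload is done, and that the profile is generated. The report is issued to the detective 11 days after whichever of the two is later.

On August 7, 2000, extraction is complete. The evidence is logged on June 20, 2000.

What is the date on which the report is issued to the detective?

September 13, 2000

Extraction is complete: Aug 7, 2000.
The CODIS upload is done: Aug 7, 2000 + 26 days = Sep 2, 2000.
The evidence is logged: Jun 20, 2000.
Amplification is run: Jun 20, 2000 + 7 weeks = Aug 8, 2000.
The profile is generated: Aug 8, 2000 + 23 days = Aug 31, 2000.
Both prerequisites met — the CODIS upload is done (Sep 2, 2000), the profile is generated (Aug 31, 2000); the later is Sep 2, 2000.
The report is issued to the detective: Sep 2, 2000 + 11 days = Sep 13, 2000.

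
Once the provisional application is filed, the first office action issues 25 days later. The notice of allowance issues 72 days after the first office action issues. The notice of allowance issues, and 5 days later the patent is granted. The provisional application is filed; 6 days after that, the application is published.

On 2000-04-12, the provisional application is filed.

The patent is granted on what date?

2000-07-23

The provisional application is filed: Apr 12, 2000.
The first office action issues: Apr 12, 2000 + 25 days = May 7, 2000.
The notice of allowance issues: May 7, 2000 + 72 days = Jul 18, 2000.
The patent is granted: Jul 18, 2000 + 5 days = Jul 23, 2000.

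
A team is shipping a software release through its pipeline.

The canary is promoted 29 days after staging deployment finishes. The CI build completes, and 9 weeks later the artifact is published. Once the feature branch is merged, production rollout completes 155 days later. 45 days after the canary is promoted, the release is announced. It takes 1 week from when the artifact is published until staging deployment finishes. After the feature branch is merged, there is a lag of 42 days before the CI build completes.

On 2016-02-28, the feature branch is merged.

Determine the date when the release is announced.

2016-09-01

The feature branch is merged: Feb 28, 2016.
The CI build completes: Feb 28, 2016 + 42 days = Apr 10, 2016.
The artifact is published: Apr 10, 2016 + 9 weeks = Jun 12, 2016.
Staging deployment finishes: Jun 12, 2016 + 1 week = Jun 19, 2016.
The canary is promoted: Jun 19, 2016 + 29 days = Jul 18, 2016.
The release is announced: Jul 18, 2016 + 45 days = Sep 1, 2016.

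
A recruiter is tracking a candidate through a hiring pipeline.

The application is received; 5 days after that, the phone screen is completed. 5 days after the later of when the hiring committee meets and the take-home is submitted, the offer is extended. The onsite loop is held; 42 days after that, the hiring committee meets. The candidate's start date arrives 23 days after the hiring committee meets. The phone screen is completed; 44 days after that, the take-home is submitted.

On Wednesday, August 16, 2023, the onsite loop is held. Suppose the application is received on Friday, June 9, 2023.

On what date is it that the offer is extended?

Monday, October 2, 2023

The onsite loop is held: Aug 16, 2023.
The hiring committee meets: Aug 16, 2023 + 42 days = Sep 27, 2023.
The application is received: Jun 9, 2023.
The phone screen is completed: Jun 9, 2023 + 5 days = Jun 14, 2023.
The take-home is submitted: Jun 14, 2023 + 44 days = Jul 28, 2023.
Both prerequisites met — the hiring committee meets (Sep 27, 2023), the take-home is submitted (Jul 28, 2023); the later is Sep 27, 2023.
The offer is extended: Sep 27, 2023 + 5 days = Oct 2, 2023.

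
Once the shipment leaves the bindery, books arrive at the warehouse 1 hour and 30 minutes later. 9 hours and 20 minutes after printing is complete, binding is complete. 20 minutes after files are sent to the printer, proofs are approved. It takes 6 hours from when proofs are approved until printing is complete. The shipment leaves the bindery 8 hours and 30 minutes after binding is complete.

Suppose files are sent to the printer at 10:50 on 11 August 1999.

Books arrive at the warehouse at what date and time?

Files are sent to the printer: 10:50 Aug 11, 1999.
Proofs are approved: 10:50 Aug 11, 1999 + 20m = 11:10 Aug 11, 1999.
Printing is complete: 11:10 Aug 11, 1999 + 6h = 17:10 Aug 11, 1999.
Binding is complete: 17:10 Aug 11, 1999 + 9h20m = 02:30 Aug 12, 1999.
The shipment leaves the bindery: 02:30 Aug 12, 1999 + 8h30m = 11:00 Aug 12, 1999.
Books arrive at the warehouse: 11:00 Aug 12, 1999 + 1h30m = 12:30 Aug 12, 1999.

12:30 on 12 August 1999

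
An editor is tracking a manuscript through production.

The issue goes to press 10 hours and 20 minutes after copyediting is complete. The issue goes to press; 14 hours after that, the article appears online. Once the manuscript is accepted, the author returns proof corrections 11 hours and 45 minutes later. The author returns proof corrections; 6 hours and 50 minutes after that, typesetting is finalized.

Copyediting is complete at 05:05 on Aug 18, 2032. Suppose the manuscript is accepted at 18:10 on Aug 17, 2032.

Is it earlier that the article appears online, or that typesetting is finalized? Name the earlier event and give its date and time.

Copyediting is complete: 05:05 Aug 18, 2032.
The issue goes to press: 05:05 Aug 18, 2032 + 10h20m = 15:25 Aug 18, 2032.
The article appears online: 15:25 Aug 18, 2032 + 14h = 05:25 Aug 19, 2032.
The manuscript is accepted: 18:10 Aug 17, 2032.
The author returns proof corrections: 18:10 Aug 17, 2032 + 11h45m = 05:55 Aug 18, 2032.
Typesetting is finalized: 05:55 Aug 18, 2032 + 6h50m = 12:45 Aug 18, 2032.
Comparing: the article appears online at 05:25 Aug 19, 2032 vs typesetting is finalized at 12:45 Aug 18, 2032. Earlier: typesetting is finalized.

Typesetting is finalized — 12:45 on Aug 18, 2032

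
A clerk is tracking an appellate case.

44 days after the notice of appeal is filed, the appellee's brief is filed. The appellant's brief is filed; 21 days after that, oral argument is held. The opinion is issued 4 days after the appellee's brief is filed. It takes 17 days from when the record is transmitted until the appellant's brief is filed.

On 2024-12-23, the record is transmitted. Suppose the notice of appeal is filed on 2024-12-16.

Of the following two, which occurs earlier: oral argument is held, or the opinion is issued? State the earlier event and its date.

Oral argument is held — 2025-01-30

The record is transmitted: Dec 23, 2024.
The appellant's brief is filed: Dec 23, 2024 + 17 days = Jan 9, 2025.
Oral argument is held: Jan 9, 2025 + 21 days = Jan 30, 2025.
The notice of appeal is filed: Dec 16, 2024.
The appellee's brief is filed: Dec 16, 2024 + 44 days = Jan 29, 2025.
The opinion is issued: Jan 29, 2025 + 4 days = Feb 2, 2025.
Comparing: oral argument is held on Jan 30, 2025 vs the opinion is issued on Feb 2, 2025. Earlier: oral argument is held.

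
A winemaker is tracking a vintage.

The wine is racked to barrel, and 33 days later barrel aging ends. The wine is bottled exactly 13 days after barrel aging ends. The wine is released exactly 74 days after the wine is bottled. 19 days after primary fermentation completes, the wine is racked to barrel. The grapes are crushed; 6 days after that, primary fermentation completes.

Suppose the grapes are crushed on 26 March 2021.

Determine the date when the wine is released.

The grapes are crushed: Mar 26, 2021.
Primary fermentation completes: Mar 26, 2021 + 6 days = Apr 1, 2021.
The wine is racked to barrel: Apr 1, 2021 + 19 days = Apr 20, 2021.
Barrel aging ends: Apr 20, 2021 + 33 days = May 23, 2021.
The wine is bottled: May 23, 2021 + 13 days = Jun 5, 2021.
The wine is released: Jun 5, 2021 + 74 days = Aug 18, 2021.

18 August 2021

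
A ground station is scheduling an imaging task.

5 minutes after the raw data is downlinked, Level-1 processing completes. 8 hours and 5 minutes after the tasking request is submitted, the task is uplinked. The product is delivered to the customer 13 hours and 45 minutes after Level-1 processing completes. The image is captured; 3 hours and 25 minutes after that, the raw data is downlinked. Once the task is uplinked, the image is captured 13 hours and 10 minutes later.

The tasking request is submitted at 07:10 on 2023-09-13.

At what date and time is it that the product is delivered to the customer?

The tasking request is submitted: 07:10 Sep 13, 2023.
The task is uplinked: 07:10 Sep 13, 2023 + 8h05m = 15:15 Sep 13, 2023.
The image is captured: 15:15 Sep 13, 2023 + 13h10m = 04:25 Sep 14, 2023.
The raw data is downlinked: 04:25 Sep 14, 2023 + 3h25m = 07:50 Sep 14, 2023.
Level-1 processing completes: 07:50 Sep 14, 2023 + 5m = 07:55 Sep 14, 2023.
The product is delivered to the customer: 07:55 Sep 14, 2023 + 13h45m = 21:40 Sep 14, 2023.

21:40 on 2023-09-14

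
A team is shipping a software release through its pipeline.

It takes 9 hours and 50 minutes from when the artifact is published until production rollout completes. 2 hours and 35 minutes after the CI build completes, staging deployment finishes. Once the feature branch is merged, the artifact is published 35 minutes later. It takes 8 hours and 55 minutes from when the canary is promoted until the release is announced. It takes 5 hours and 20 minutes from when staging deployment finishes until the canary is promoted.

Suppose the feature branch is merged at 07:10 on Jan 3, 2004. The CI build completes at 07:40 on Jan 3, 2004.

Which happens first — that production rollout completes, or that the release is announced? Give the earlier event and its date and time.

The feature branch is merged: 07:10 Jan 3, 2004.
The artifact is published: 07:10 Jan 3, 2004 + 35m = 07:45 Jan 3, 2004.
Production rollout completes: 07:45 Jan 3, 2004 + 9h50m = 17:35 Jan 3, 2004.
The CI build completes: 07:40 Jan 3, 2004.
Staging deployment finishes: 07:40 Jan 3, 2004 + 2h35m = 10:15 Jan 3, 2004.
The canary is promoted: 10:15 Jan 3, 2004 + 5h20m = 15:35 Jan 3, 2004.
The release is announced: 15:35 Jan 3, 2004 + 8h55m = 00:30 Jan 4, 2004.
Comparing: production rollout completes at 17:35 Jan 3, 2004 vs the release is announced at 00:30 Jan 4, 2004. Earlier: production rollout completes.

Production rollout completes — 17:35 on Jan 3, 2004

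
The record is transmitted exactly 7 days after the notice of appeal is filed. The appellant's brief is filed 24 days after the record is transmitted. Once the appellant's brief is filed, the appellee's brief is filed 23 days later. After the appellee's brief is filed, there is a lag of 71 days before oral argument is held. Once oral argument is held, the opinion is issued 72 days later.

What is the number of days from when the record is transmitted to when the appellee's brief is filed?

Causal path: the record is transmitted → the appellant's brief is filed → the appellee's brief is filed.
Total delay along the path: 24 + 23 = 47 days.

47 days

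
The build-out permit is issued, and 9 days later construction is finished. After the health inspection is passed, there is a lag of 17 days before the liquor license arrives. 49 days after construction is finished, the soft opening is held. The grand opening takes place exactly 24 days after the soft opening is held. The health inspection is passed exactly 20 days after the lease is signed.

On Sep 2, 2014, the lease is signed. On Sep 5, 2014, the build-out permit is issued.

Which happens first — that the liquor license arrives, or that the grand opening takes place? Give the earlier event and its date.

The liquor license arrives — Oct 9, 2014

The lease is signed: Sep 2, 2014.
The health inspection is passed: Sep 2, 2014 + 20 days = Sep 22, 2014.
The liquor license arrives: Sep 22, 2014 + 17 days = Oct 9, 2014.
The build-out permit is issued: Sep 5, 2014.
Construction is finished: Sep 5, 2014 + 9 days = Sep 14, 2014.
The soft opening is held: Sep 14, 2014 + 49 days = Nov 2, 2014.
The grand opening takes place: Nov 2, 2014 + 24 days = Nov 26, 2014.
Comparing: the liquor license arrives on Oct 9, 2014 vs the grand opening takes place on Nov 26, 2014. Earlier: the liquor license arrives.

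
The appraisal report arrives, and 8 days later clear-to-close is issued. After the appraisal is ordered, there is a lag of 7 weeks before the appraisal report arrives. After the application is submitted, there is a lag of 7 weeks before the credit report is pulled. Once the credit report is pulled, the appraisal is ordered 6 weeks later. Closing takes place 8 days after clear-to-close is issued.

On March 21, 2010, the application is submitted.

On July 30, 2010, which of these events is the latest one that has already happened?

The appraisal is ordered

The application is submitted: Mar 21, 2010.
The credit report is pulled: Mar 21, 2010 + 7 weeks = May 9, 2010.
The appraisal is ordered: May 9, 2010 + 6 weeks = Jun 20, 2010.
The appraisal report arrives: Jun 20, 2010 + 7 weeks = Aug 8, 2010.
Clear-to-close is issued: Aug 8, 2010 + 8 days = Aug 16, 2010.
Closing takes place: Aug 16, 2010 + 8 days = Aug 24, 2010.
Jul 30, 2010 falls between when the appraisal is ordered (Jun 20, 2010) and when the appraisal report arrives (Aug 8, 2010).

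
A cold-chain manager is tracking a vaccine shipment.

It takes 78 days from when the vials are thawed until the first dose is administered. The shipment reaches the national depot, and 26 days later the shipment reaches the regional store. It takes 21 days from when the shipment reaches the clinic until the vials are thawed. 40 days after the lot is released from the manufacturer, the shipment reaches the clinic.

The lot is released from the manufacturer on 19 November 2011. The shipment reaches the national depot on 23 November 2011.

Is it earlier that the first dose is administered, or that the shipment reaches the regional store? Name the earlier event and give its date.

The shipment reaches the regional store — 19 December 2011

The lot is released from the manufacturer: Nov 19, 2011.
The shipment reaches the clinic: Nov 19, 2011 + 40 days = Dec 29, 2011.
The vials are thawed: Dec 29, 2011 + 21 days = Jan 19, 2012.
The first dose is administered: Jan 19, 2012 + 78 days = Apr 6, 2012.
The shipment reaches the national depot: Nov 23, 2011.
The shipment reaches the regional store: Nov 23, 2011 + 26 days = Dec 19, 2011.
Comparing: the first dose is administered on Apr 6, 2012 vs the shipment reaches the regional store on Dec 19, 2011. Earlier: the shipment reaches the regional store.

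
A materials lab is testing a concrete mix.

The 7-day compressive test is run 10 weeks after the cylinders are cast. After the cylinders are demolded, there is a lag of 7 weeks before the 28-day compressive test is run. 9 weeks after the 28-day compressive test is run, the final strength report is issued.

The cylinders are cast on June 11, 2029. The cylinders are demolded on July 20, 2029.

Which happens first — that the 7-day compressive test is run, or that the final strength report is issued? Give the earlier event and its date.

The cylinders are cast: Jun 11, 2029.
The 7-day compressive test is run: Jun 11, 2029 + 10 weeks = Aug 20, 2029.
The cylinders are demolded: Jul 20, 2029.
The 28-day compressive test is run: Jul 20, 2029 + 7 weeks = Sep 7, 2029.
The final strength report is issued: Sep 7, 2029 + 9 weeks = Nov 9, 2029.
Comparing: the 7-day compressive test is run on Aug 20, 2029 vs the final strength report is issued on Nov 9, 2029. Earlier: the 7-day compressive test is run.

The 7-day compressive test is run — August 20, 2029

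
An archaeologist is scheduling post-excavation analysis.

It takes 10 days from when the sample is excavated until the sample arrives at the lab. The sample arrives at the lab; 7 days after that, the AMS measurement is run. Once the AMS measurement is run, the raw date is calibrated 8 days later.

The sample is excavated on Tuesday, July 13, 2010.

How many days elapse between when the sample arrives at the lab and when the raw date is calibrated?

15 days

Causal path: the sample arrives at the lab → the AMS measurement is run → the raw date is calibrated.
Total delay along the path: 7 + 8 = 15 days.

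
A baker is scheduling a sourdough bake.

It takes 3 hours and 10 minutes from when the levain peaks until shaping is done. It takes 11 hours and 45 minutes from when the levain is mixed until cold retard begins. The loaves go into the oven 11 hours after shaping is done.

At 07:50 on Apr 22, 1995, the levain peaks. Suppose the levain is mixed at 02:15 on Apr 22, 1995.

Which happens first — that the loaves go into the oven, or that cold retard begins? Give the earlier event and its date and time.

Cold retard begins — 14:00 on Apr 22, 1995

The levain peaks: 07:50 Apr 22, 1995.
Shaping is done: 07:50 Apr 22, 1995 + 3h10m = 11:00 Apr 22, 1995.
The loaves go into the oven: 11:00 Apr 22, 1995 + 11h = 22:00 Apr 22, 1995.
The levain is mixed: 02:15 Apr 22, 1995.
Cold retard begins: 02:15 Apr 22, 1995 + 11h45m = 14:00 Apr 22, 1995.
Comparing: the loaves go into the oven at 22:00 Apr 22, 1995 vs cold retard begins at 14:00 Apr 22, 1995. Earlier: cold retard begins.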